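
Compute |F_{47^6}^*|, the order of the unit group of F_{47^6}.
|F_{47^6}^*| = 10779215328

F_{47^6} has 47^6 = 10779215329 elements; its multiplicative group consists of all nonzero elements, so |F_{47^6}^*| = 10779215329 - 1 = 10779215328. (It is cyclic since any finite subgroup of the multiplicative group of a field is cyclic.)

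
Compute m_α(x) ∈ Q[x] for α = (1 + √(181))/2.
m_α(x) = x^2 - x - 45

From 2α - 1 = √(181), squaring gives (2α - 1)^2 = 181, i.e. 4α^2 - 4α + 1 = 181, so α^2 - α + (1 - 181)/4 = 0. Since 181 ≡ 1 (mod 4), (1 - 181)/4 = -45 ∈ Z. The polynomial x^2 - x - 45 has discriminant 1 - 4·(-45) = 181, which is not a perfect square in Q (d = 181 is squarefree and ≠ 1), so x^2 - x - 45 is irreducible over Q. It is the minimal polynomial of α.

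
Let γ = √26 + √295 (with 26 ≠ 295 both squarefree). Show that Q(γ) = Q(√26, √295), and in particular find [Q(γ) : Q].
[Q(γ) : Q] = 4 (equivalently, Q(γ) = Q(√26, √295))

Obviously Q(γ) ⊆ Q(√26, √295), and [Q(√26, √295):Q] = 4 (since 26, 295 are distinct squarefree integers > 1 with 7670 not a perfect square). To show equality we compute the minimal polynomial of γ. From γ = √26 + √295: γ^2 = 26 + 2√(7670) + 295 = 321 + 2√(7670), so γ^2 - 321 = 2√(7670); squaring, (γ^2 - 321)^2 = 4·7670, i.e. γ^4 - 642γ^2 + 103041 - 30680 = 0, i.e. γ^4 - 642γ^2 + 72361 = 0. So γ is a root of x^4 - 642x^2 + 72361. This polynomial is irreducible over Q: it has no rational root (each ±√26 ± √295 is irrational), and any factorization into two quadratics over Q would force √(7670) ∈ Q (pairing opposite roots) or √26, √295 ∈ Q (other pairings), all impossible. Hence [Q(γ):Q] = 4 = [Q(√26, √295):Q], so Q(γ) = Q(√26, √295).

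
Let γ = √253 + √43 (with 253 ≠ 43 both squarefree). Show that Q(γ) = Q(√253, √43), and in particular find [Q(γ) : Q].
[Q(γ) : Q] = 4 (equivalently, Q(γ) = Q(√253, √43))

Obviously Q(γ) ⊆ Q(√253, √43), and [Q(√253, √43):Q] = 4 (since 253, 43 are distinct squarefree integers > 1 with 10879 not a perfect square). To show equality we compute the minimal polynomial of γ. From γ = √253 + √43: γ^2 = 253 + 2√(10879) + 43 = 296 + 2√(10879), so γ^2 - 296 = 2√(10879); squaring, (γ^2 - 296)^2 = 4·10879, i.e. γ^4 - 592γ^2 + 87616 - 43516 = 0, i.e. γ^4 - 592γ^2 + 44100 = 0. So γ is a root of x^4 - 592x^2 + 44100. This polynomial is irreducible over Q: it has no rational root (each ±√253 ± √43 is irrational), and any factorization into two quadratics over Q would force √(10879) ∈ Q (pairing opposite roots) or √253, √43 ∈ Q (other pairings), all impossible. Hence [Q(γ):Q] = 4 = [Q(√253, √43):Q], so Q(γ) = Q(√253, √43).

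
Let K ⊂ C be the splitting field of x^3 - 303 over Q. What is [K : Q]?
[K : Q] = 6

The roots of x^3 - 303 are ∛303, ω∛303, ω^2∛303 where ω = e^(2πi/3) is a primitive cube root of unity, so K = Q(∛303, ω). Now [Q(∛303):Q] = 3 (since 303 is not a perfect cube, x^3 - 303 is irreducible) and [Q(ω):Q] = 2. Both 2 and 3 divide [K:Q], and [K:Q] ≤ 3·2 = 6, so [K:Q] = 6. (Equivalently: Q(∛303) ⊂ R but ω ∉ R, so [K : Q(∛303)] = 2.)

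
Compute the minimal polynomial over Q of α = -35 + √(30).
m_α(x) = x^2 + 70x + 1195

From α + 35 = √(30), squaring gives (α + 35)^2 = 30, i.e. α^2 + 70α + 1225 = 30, so α^2 + 70α + 1195 = 0. The discriminant of x^2 + 70x + 1195 is (70)^2 - 4·(1195) = 4900 - 4780 = 120, and 4·(30) is not a perfect square in Q since 30 is squarefree and ≠ 1. Hence x^2 + 70x + 1195 is irreducible over Q and is the minimal polynomial of α.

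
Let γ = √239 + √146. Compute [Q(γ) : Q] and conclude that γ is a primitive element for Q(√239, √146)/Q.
[Q(γ) : Q] = 4 (equivalently, Q(γ) = Q(√239, √146))

Obviously Q(γ) ⊆ Q(√239, √146), and [Q(√239, √146):Q] = 4 (since 239, 146 are distinct squarefree integers > 1 with 34894 not a perfect square). To show equality we compute the minimal polynomial of γ. From γ = √239 + √146: γ^2 = 239 + 2√(34894) + 146 = 385 + 2√(34894), so γ^2 - 385 = 2√(34894); squaring, (γ^2 - 385)^2 = 4·34894, i.e. γ^4 - 770γ^2 + 148225 - 139576 = 0, i.e. γ^4 - 770γ^2 + 8649 = 0. So γ is a root of x^4 - 770x^2 + 8649. This polynomial is irreducible over Q: it has no rational root (each ±√239 ± √146 is irrational), and any factorization into two quadratics over Q would force √(34894) ∈ Q (pairing opposite roots) or √239, √146 ∈ Q (other pairings), all impossible. Hence [Q(γ):Q] = 4 = [Q(√239, √146):Q], so Q(γ) = Q(√239, √146).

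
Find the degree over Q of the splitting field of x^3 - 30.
[K : Q] = 6

The roots of x^3 - 30 are ∛30, ω∛30, ω^2∛30 where ω = e^(2πi/3) is a primitive cube root of unity, so K = Q(∛30, ω). Now [Q(∛30):Q] = 3 (since 30 is not a perfect cube, x^3 - 30 is irreducible) and [Q(ω):Q] = 2. Both 2 and 3 divide [K:Q], and [K:Q] ≤ 3·2 = 6, so [K:Q] = 6. (Equivalently: Q(∛30) ⊂ R but ω ∉ R, so [K : Q(∛30)] = 2.)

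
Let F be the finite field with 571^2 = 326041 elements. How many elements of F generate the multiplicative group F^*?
There are φ(326040) = 69120 primitive elements

F_q^* is cyclic of order q - 1 = 326040. A cyclic group of order m has exactly φ(m) generators. Here m = 326040 = 2^3 · 3 · 5 · 11 · 13 · 19, so the number of primitive elements is φ(326040) = 69120.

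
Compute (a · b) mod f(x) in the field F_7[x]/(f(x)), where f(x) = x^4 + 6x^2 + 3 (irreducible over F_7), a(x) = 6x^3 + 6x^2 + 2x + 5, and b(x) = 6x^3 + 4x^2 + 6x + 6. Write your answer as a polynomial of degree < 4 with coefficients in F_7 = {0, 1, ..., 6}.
a · b ≡ 2x^3 + 5x^2 + 2x (mod f(x))

Multiply in F_7[x]: a(x)·b(x) = (6x^3 + 6x^2 + 2x + 5)·(6x^3 + 4x^2 + 6x + 6) = x^6 + 4x^5 + 2x^4 + 5x^3 + 5x^2 + 2. This has degree ≥ 4, so divide by f(x) over F_7: x^6 + 4x^5 + 2x^4 + 5x^3 + 5x^2 + 2 = (x^2 + 4x + 3)·(x^4 + 6x^2 + 3) + (2x^3 + 5x^2 + 2x). Hence a·b ≡ 2x^3 + 5x^2 + 2x (mod f). (F_7[x]/(f) is a field with 7^4 = 2401 elements since f is irreducible of degree 4.)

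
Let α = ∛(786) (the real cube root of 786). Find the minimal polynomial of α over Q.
m_α(x) = x^3 - 786

α satisfies α^3 = 786, so x^3 - 786 annihilates α. By the rational root test, a rational root p/q (in lowest terms) of x^3 - 786 would satisfy p^3 = 786 q^3, forcing q = 1 and p^3 = 786; but 786 is not a perfect cube, contradiction. A monic cubic over Q with no rational root is irreducible (any nontrivial factorization would include a linear factor). Hence x^3 - 786 is the minimal polynomial of α, and in particular [Q(α):Q] = 3.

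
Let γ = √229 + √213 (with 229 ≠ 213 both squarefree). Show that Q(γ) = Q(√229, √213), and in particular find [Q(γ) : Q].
[Q(γ) : Q] = 4 (equivalently, Q(γ) = Q(√229, √213))

Obviously Q(γ) ⊆ Q(√229, √213), and [Q(√229, √213):Q] = 4 (since 229, 213 are distinct squarefree integers > 1 with 48777 not a perfect square). To show equality we compute the minimal polynomial of γ. From γ = √229 + √213: γ^2 = 229 + 2√(48777) + 213 = 442 + 2√(48777), so γ^2 - 442 = 2√(48777); squaring, (γ^2 - 442)^2 = 4·48777, i.e. γ^4 - 884γ^2 + 195364 - 195108 = 0, i.e. γ^4 - 884γ^2 + 256 = 0. So γ is a root of x^4 - 884x^2 + 256. This polynomial is irreducible over Q: it has no rational root (each ±√229 ± √213 is irrational), and any factorization into two quadratics over Q would force √(48777) ∈ Q (pairing opposite roots) or √229, √213 ∈ Q (other pairings), all impossible. Hence [Q(γ):Q] = 4 = [Q(√229, √213):Q], so Q(γ) = Q(√229, √213).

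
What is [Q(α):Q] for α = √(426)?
[Q(α):Q] = 2

[Q(α):Q] equals the degree of the minimal polynomial of α. Here α^2 = 426 and x^2 - 426 is irreducible (d = 426 is squarefree, ≠ 1, hence not a square), so deg(m_α) = 2. Thus [Q(α):Q] = 2.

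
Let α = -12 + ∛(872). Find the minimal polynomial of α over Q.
m_α(x) = x^3 + 36x^2 + 432x + 856

Set β = α + 12 = ∛(872), so β^3 = 872. Then (α + 12)^3 - 872 = 0, i.e. α is a root of g(x) = (x + 12)^3 - 872 = x^3 + 36x^2 + 432x + 856. Since g(x) = h(x + 12) where h(x) = x^3 - 872, and h is irreducible over Q (because 872 is not a perfect cube, so h has no rational root, and a monic cubic with no rational root is irreducible), g is also irreducible (irreducibility is preserved under the substitution x → x + 12). Hence m_α(x) = x^3 + 36x^2 + 432x + 856.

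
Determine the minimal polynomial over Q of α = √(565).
m_α(x) = x^2 - 565

α satisfies α^2 - 565 = 0, so x^2 - 565 annihilates α. Since d = 565 is squarefree and ≠ 1, it is not a perfect square in Q, so x^2 - 565 has no rational root and is therefore irreducible over Q (a degree-2 polynomial over a field is irreducible iff it has no root). Hence m_α(x) = x^2 - 565.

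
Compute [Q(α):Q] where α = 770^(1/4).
[Q(α):Q] = 4

α is a root of x^4 - 770. By Eisenstein's criterion at the prime p = 2 (which divides the constant term 770 but p^2 = 4 does not, since 770 is squarefree), x^4 - 770 is irreducible over Q. Hence [Q(α):Q] = 4.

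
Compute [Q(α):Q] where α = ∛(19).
[Q(α):Q] = 3

The minimal polynomial of α is x^3 - 19, irreducible over Q since 19 is not a perfect cube (so x^3 - 19 has no rational root). Hence [Q(α):Q] = deg(m_α) = 3.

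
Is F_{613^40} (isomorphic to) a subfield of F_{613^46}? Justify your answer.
No: F_{613^40} is not a subfield of F_{613^46}

F_{p^m} embeds in F_{p^n} iff m | n. Here 40 ∤ 46 (since 46 = 1·40 + 6 with remainder 6 ≠ 0), so F_{613^40} is not a subfield of F_{613^46}. Equivalently: if it were, the tower law would give 40 = [F_{613^40}:F_613] dividing [F_{613^46}:F_613] = 46, contradiction.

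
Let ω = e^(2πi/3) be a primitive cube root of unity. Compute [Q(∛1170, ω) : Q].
[Q(∛1170, ω) : Q] = 6

[Q(∛1170):Q] = 3 (min poly x^3 - 1170, irreducible since 1170 is not a perfect cube). [Q(ω):Q] = 2 (min poly x^2 + x + 1). Since Q(∛1170) ⊂ R and ω ∉ R, we have ω ∉ Q(∛1170), so x^2 + x + 1 remains irreducible over Q(∛1170) and [Q(∛1170, ω) : Q(∛1170)] = 2. By the tower law, [Q(∛1170, ω) : Q] = 3 · 2 = 6. (In fact Q(∛1170, ω) is the splitting field of x^3 - 1170 over Q.)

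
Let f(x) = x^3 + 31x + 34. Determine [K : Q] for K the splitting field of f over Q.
[K : Q] = 6

By the rational root test, any rational root of the monic integer polynomial f(x) = x^3 + 31x + 34 must be an integer dividing the constant term 34, i.e. one of ±{1, 2, 17, 34}. Evaluating: f(1) = 66, f(-1) = 2, f(2) = 104, f(-2) = -36, f(17) = 5474, f(-17) = -5406, f(34) = 40392, f(-34) = -40324; none is 0, so f has no rational root and is therefore irreducible over Q (a cubic with no linear factor over a field is irreducible). For an irreducible cubic, the Galois group is A_3 or S_3 according as the discriminant disc(f) = -4a^3 - 27b^2 = -4·(31)^3 - 27·(34)^2 = -150376 is or is not a square in Q. Here disc(f) = -150376 is not a perfect square in Q, so the Galois group of f over Q is not contained in A_3 and must be all of S_3. The splitting field has degree |S_3| = 6 over Q, so [K : Q] = 6.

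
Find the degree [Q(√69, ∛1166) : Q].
[Q(√69, ∛1166) : Q] = 6

Let L = Q(√69, ∛1166). Since Q(√69) ⊂ L and [Q(√69):Q] = 2, the tower law gives 2 | [L:Q]. Likewise Q(∛1166) ⊂ L with [Q(∛1166):Q] = 3 (because 1166 is not a perfect cube), so 3 | [L:Q]. As gcd(2,3) = 1, [L:Q] is divisible by 6. Conversely L is generated over Q by √69 and ∛1166, so [L:Q] ≤ 2·3 = 6. Therefore [Q(√69, ∛1166) : Q] = 6.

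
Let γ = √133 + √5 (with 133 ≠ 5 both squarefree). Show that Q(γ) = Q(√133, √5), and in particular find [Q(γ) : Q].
[Q(γ) : Q] = 4 (equivalently, Q(γ) = Q(√133, √5))

Obviously Q(γ) ⊆ Q(√133, √5), and [Q(√133, √5):Q] = 4 (since 133, 5 are distinct squarefree integers > 1 with 665 not a perfect square). To show equality we compute the minimal polynomial of γ. From γ = √133 + √5: γ^2 = 133 + 2√(665) + 5 = 138 + 2√(665), so γ^2 - 138 = 2√(665); squaring, (γ^2 - 138)^2 = 4·665, i.e. γ^4 - 276γ^2 + 19044 - 2660 = 0, i.e. γ^4 - 276γ^2 + 16384 = 0. So γ is a root of x^4 - 276x^2 + 16384. This polynomial is irreducible over Q: it has no rational root (each ±√133 ± √5 is irrational), and any factorization into two quadratics over Q would force √(665) ∈ Q (pairing opposite roots) or √133, √5 ∈ Q (other pairings), all impossible. Hence [Q(γ):Q] = 4 = [Q(√133, √5):Q], so Q(γ) = Q(√133, √5).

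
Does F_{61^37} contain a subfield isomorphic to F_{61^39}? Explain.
No: F_{61^39} is not a subfield of F_{61^37}

F_{p^m} embeds in F_{p^n} iff m | n. Here 39 ∤ 37 (since 37 = 0·39 + 37 with remainder 37 ≠ 0), so F_{61^39} is not a subfield of F_{61^37}. Equivalently: if it were, the tower law would give 39 = [F_{61^39}:F_61] dividing [F_{61^37}:F_61] = 37, contradiction.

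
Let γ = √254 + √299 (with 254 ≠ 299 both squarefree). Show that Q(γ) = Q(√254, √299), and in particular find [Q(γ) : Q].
[Q(γ) : Q] = 4 (equivalently, Q(γ) = Q(√254, √299))

Obviously Q(γ) ⊆ Q(√254, √299), and [Q(√254, √299):Q] = 4 (since 254, 299 are distinct squarefree integers > 1 with 75946 not a perfect square). To show equality we compute the minimal polynomial of γ. From γ = √254 + √299: γ^2 = 254 + 2√(75946) + 299 = 553 + 2√(75946), so γ^2 - 553 = 2√(75946); squaring, (γ^2 - 553)^2 = 4·75946, i.e. γ^4 - 1106γ^2 + 305809 - 303784 = 0, i.e. γ^4 - 1106γ^2 + 2025 = 0. So γ is a root of x^4 - 1106x^2 + 2025. This polynomial is irreducible over Q: it has no rational root (each ±√254 ± √299 is irrational), and any factorization into two quadratics over Q would force √(75946) ∈ Q (pairing opposite roots) or √254, √299 ∈ Q (other pairings), all impossible. Hence [Q(γ):Q] = 4 = [Q(√254, √299):Q], so Q(γ) = Q(√254, √299).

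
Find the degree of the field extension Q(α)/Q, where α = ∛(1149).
[Q(α):Q] = 3

The minimal polynomial of α is x^3 - 1149, irreducible over Q since 1149 is not a perfect cube (so x^3 - 1149 has no rational root). Hence [Q(α):Q] = deg(m_α) = 3.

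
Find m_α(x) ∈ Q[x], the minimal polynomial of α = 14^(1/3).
m_α(x) = x^3 - 14

α satisfies α^3 = 14, so x^3 - 14 annihilates α. By the rational root test, a rational root p/q (in lowest terms) of x^3 - 14 would satisfy p^3 = 14 q^3, forcing q = 1 and p^3 = 14; but 14 is not a perfect cube, contradiction. A monic cubic over Q with no rational root is irreducible (any nontrivial factorization would include a linear factor). Hence x^3 - 14 is the minimal polynomial of α, and in particular [Q(α):Q] = 3.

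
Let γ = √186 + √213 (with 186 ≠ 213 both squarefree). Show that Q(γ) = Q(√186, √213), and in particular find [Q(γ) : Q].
[Q(γ) : Q] = 4 (equivalently, Q(γ) = Q(√186, √213))

Obviously Q(γ) ⊆ Q(√186, √213), and [Q(√186, √213):Q] = 4 (since 186, 213 are distinct squarefree integers > 1 with 39618 not a perfect square). To show equality we compute the minimal polynomial of γ. From γ = √186 + √213: γ^2 = 186 + 2√(39618) + 213 = 399 + 2√(39618), so γ^2 - 399 = 2√(39618); squaring, (γ^2 - 399)^2 = 4·39618, i.e. γ^4 - 798γ^2 + 159201 - 158472 = 0, i.e. γ^4 - 798γ^2 + 729 = 0. So γ is a root of x^4 - 798x^2 + 729. This polynomial is irreducible over Q: it has no rational root (each ±√186 ± √213 is irrational), and any factorization into two quadratics over Q would force √(39618) ∈ Q (pairing opposite roots) or √186, √213 ∈ Q (other pairings), all impossible. Hence [Q(γ):Q] = 4 = [Q(√186, √213):Q], so Q(γ) = Q(√186, √213).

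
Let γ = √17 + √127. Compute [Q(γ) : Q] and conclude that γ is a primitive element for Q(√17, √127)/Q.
[Q(γ) : Q] = 4 (equivalently, Q(γ) = Q(√17, √127))

Obviously Q(γ) ⊆ Q(√17, √127), and [Q(√17, √127):Q] = 4 (since 17, 127 are distinct squarefree integers > 1 with 2159 not a perfect square). To show equality we compute the minimal polynomial of γ. From γ = √17 + √127: γ^2 = 17 + 2√(2159) + 127 = 144 + 2√(2159), so γ^2 - 144 = 2√(2159); squaring, (γ^2 - 144)^2 = 4·2159, i.e. γ^4 - 288γ^2 + 20736 - 8636 = 0, i.e. γ^4 - 288γ^2 + 12100 = 0. So γ is a root of x^4 - 288x^2 + 12100. This polynomial is irreducible over Q: it has no rational root (each ±√17 ± √127 is irrational), and any factorization into two quadratics over Q would force √(2159) ∈ Q (pairing opposite roots) or √17, √127 ∈ Q (other pairings), all impossible. Hence [Q(γ):Q] = 4 = [Q(√17, √127):Q], so Q(γ) = Q(√17, √127).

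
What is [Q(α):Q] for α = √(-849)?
[Q(α):Q] = 2

[Q(α):Q] equals the degree of the minimal polynomial of α. Here α^2 = -849 and x^2 + 849 is irreducible (d = -849 is squarefree, ≠ 1, hence not a square), so deg(m_α) = 2. Thus [Q(α):Q] = 2.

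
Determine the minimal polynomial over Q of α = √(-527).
m_α(x) = x^2 + 527

α satisfies α^2 + 527 = 0, so x^2 + 527 annihilates α. Since d = -527 is squarefree and ≠ 1, it is not a perfect square in Q, so x^2 + 527 has no rational root and is therefore irreducible over Q (a degree-2 polynomial over a field is irreducible iff it has no root). Hence m_α(x) = x^2 + 527.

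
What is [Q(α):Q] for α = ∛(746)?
[Q(α):Q] = 3

The minimal polynomial of α is x^3 - 746, irreducible over Q since 746 is not a perfect cube (so x^3 - 746 has no rational root). Hence [Q(α):Q] = deg(m_α) = 3.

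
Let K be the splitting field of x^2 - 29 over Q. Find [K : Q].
[K : Q] = 2

f(x) = x^2 - 29 factors as (x - √29)(x + √29). The splitting field is K = Q(√29). Since 29 is squarefree and > 1, it is not a perfect square, so x^2 - 29 is irreducible over Q and [Q(√29) : Q] = 2. Hence [K : Q] = 2.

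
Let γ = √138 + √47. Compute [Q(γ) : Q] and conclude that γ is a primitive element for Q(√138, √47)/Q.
[Q(γ) : Q] = 4 (equivalently, Q(γ) = Q(√138, √47))

Obviously Q(γ) ⊆ Q(√138, √47), and [Q(√138, √47):Q] = 4 (since 138, 47 are distinct squarefree integers > 1 with 6486 not a perfect square). To show equality we compute the minimal polynomial of γ. From γ = √138 + √47: γ^2 = 138 + 2√(6486) + 47 = 185 + 2√(6486), so γ^2 - 185 = 2√(6486); squaring, (γ^2 - 185)^2 = 4·6486, i.e. γ^4 - 370γ^2 + 34225 - 25944 = 0, i.e. γ^4 - 370γ^2 + 8281 = 0. So γ is a root of x^4 - 370x^2 + 8281. This polynomial is irreducible over Q: it has no rational root (each ±√138 ± √47 is irrational), and any factorization into two quadratics over Q would force √(6486) ∈ Q (pairing opposite roots) or √138, √47 ∈ Q (other pairings), all impossible. Hence [Q(γ):Q] = 4 = [Q(√138, √47):Q], so Q(γ) = Q(√138, √47).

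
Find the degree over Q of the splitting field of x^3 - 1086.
[K : Q] = 6

The roots of x^3 - 1086 are ∛1086, ω∛1086, ω^2∛1086 where ω = e^(2πi/3) is a primitive cube root of unity, so K = Q(∛1086, ω). Now [Q(∛1086):Q] = 3 (since 1086 is not a perfect cube, x^3 - 1086 is irreducible) and [Q(ω):Q] = 2. Both 2 and 3 divide [K:Q], and [K:Q] ≤ 3·2 = 6, so [K:Q] = 6. (Equivalently: Q(∛1086) ⊂ R but ω ∉ R, so [K : Q(∛1086)] = 2.)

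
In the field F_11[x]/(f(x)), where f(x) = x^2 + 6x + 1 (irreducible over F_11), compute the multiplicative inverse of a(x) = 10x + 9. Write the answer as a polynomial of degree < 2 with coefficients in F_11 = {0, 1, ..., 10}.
a(x)^(-1) ≡ 3x + 1 (mod f(x))

Since f is irreducible over F_11, F_11[x]/(f) is a field and a(x) ≠ 0 has an inverse. Apply the extended Euclidean algorithm to f(x) and a(x) in F_11[x]: f(x) = (10x + 7)·a(x) + (4). The last nonzero remainder is the constant 4 = gcd(f, a) in F_11. Back-substituting through the division chain expresses 4 = s(x)·a(x) + t(x)·f(x) with s(x) ≡ x + 4 (mod f), so (x + 4)·a(x) ≡ 4 (mod f). Multiplying by 4^(-1) ≡ 3 in F_11 gives a(x)^(-1) ≡ 3·(x + 4) ≡ 3x + 1 (mod f). Check: (10x + 9)·(3x + 1) = 8x^2 + 4x + 9 ≡ 1 (mod x^2 + 6x + 1).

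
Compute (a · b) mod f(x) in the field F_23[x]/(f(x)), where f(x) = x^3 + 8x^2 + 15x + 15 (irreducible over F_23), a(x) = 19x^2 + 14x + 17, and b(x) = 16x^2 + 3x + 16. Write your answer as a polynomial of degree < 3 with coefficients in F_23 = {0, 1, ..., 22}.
a · b ≡ 18x^2 + 12x + 15 (mod f(x))

Multiply in F_23[x]: a(x)·b(x) = (19x^2 + 14x + 17)·(16x^2 + 3x + 16) = 5x^4 + 5x^3 + 20x^2 + 22x + 19. This has degree ≥ 3, so divide by f(x) over F_23: 5x^4 + 5x^3 + 20x^2 + 22x + 19 = (5x + 11)·(x^3 + 8x^2 + 15x + 15) + (18x^2 + 12x + 15). Hence a·b ≡ 18x^2 + 12x + 15 (mod f). (F_23[x]/(f) is a field with 23^3 = 12167 elements since f is irreducible of degree 3.)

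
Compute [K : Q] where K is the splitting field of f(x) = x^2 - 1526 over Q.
[K : Q] = 2

f(x) = x^2 - 1526 factors as (x - √1526)(x + √1526). The splitting field is K = Q(√1526). Since 1526 is squarefree and > 1, it is not a perfect square, so x^2 - 1526 is irreducible over Q and [Q(√1526) : Q] = 2. Hence [K : Q] = 2.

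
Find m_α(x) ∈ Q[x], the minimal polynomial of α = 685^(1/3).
m_α(x) = x^3 - 685

α satisfies α^3 = 685, so x^3 - 685 annihilates α. By the rational root test, a rational root p/q (in lowest terms) of x^3 - 685 would satisfy p^3 = 685 q^3, forcing q = 1 and p^3 = 685; but 685 is not a perfect cube, contradiction. A monic cubic over Q with no rational root is irreducible (any nontrivial factorization would include a linear factor). Hence x^3 - 685 is the minimal polynomial of α, and in particular [Q(α):Q] = 3.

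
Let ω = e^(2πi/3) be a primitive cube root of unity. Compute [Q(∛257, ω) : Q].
[Q(∛257, ω) : Q] = 6

[Q(∛257):Q] = 3 (min poly x^3 - 257, irreducible since 257 is not a perfect cube). [Q(ω):Q] = 2 (min poly x^2 + x + 1). Since Q(∛257) ⊂ R and ω ∉ R, we have ω ∉ Q(∛257), so x^2 + x + 1 remains irreducible over Q(∛257) and [Q(∛257, ω) : Q(∛257)] = 2. By the tower law, [Q(∛257, ω) : Q] = 3 · 2 = 6. (In fact Q(∛257, ω) is the splitting field of x^3 - 257 over Q.)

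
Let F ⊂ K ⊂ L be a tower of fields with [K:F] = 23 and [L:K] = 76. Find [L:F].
[L:F] = 1748

The tower law says that for any tower of field extensions F ⊂ K ⊂ L with finite degrees, [L:F] = [L:K] · [K:F]. Here this gives [L:F] = 76 · 23 = 1748.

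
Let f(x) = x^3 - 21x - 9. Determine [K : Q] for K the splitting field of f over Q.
[K : Q] = 6

By the rational root test, any rational root of the monic integer polynomial f(x) = x^3 - 21x - 9 must be an integer dividing the constant term -9, i.e. one of ±{1, 3, 9}. Evaluating: f(1) = -29, f(-1) = 11, f(3) = -45, f(-3) = 27, f(9) = 531, f(-9) = -549; none is 0, so f has no rational root and is therefore irreducible over Q (a cubic with no linear factor over a field is irreducible). For an irreducible cubic, the Galois group is A_3 or S_3 according as the discriminant disc(f) = -4a^3 - 27b^2 = -4·(-21)^3 - 27·(-9)^2 = 34857 is or is not a square in Q. Here disc(f) = 34857 is not a perfect square in Q, so the Galois group of f over Q is not contained in A_3 and must be all of S_3. The splitting field has degree |S_3| = 6 over Q, so [K : Q] = 6.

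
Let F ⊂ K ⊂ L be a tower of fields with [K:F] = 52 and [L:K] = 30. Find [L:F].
[L:F] = 1560

The tower law says that for any tower of field extensions F ⊂ K ⊂ L with finite degrees, [L:F] = [L:K] · [K:F]. Here this gives [L:F] = 30 · 52 = 1560.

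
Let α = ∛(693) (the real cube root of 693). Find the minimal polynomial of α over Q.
m_α(x) = x^3 - 693

α satisfies α^3 = 693, so x^3 - 693 annihilates α. By the rational root test, a rational root p/q (in lowest terms) of x^3 - 693 would satisfy p^3 = 693 q^3, forcing q = 1 and p^3 = 693; but 693 is not a perfect cube, contradiction. A monic cubic over Q with no rational root is irreducible (any nontrivial factorization would include a linear factor). Hence x^3 - 693 is the minimal polynomial of α, and in particular [Q(α):Q] = 3.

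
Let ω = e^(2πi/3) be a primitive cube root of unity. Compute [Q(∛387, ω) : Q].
[Q(∛387, ω) : Q] = 6

[Q(∛387):Q] = 3 (min poly x^3 - 387, irreducible since 387 is not a perfect cube). [Q(ω):Q] = 2 (min poly x^2 + x + 1). Since Q(∛387) ⊂ R and ω ∉ R, we have ω ∉ Q(∛387), so x^2 + x + 1 remains irreducible over Q(∛387) and [Q(∛387, ω) : Q(∛387)] = 2. By the tower law, [Q(∛387, ω) : Q] = 3 · 2 = 6. (In fact Q(∛387, ω) is the splitting field of x^3 - 387 over Q.)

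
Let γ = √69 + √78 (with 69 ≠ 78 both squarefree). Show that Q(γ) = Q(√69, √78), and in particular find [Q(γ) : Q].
[Q(γ) : Q] = 4 (equivalently, Q(γ) = Q(√69, √78))

Obviously Q(γ) ⊆ Q(√69, √78), and [Q(√69, √78):Q] = 4 (since 69, 78 are distinct squarefree integers > 1 with 5382 not a perfect square). To show equality we compute the minimal polynomial of γ. From γ = √69 + √78: γ^2 = 69 + 2√(5382) + 78 = 147 + 2√(5382), so γ^2 - 147 = 2√(5382); squaring, (γ^2 - 147)^2 = 4·5382, i.e. γ^4 - 294γ^2 + 21609 - 21528 = 0, i.e. γ^4 - 294γ^2 + 81 = 0. So γ is a root of x^4 - 294x^2 + 81. This polynomial is irreducible over Q: it has no rational root (each ±√69 ± √78 is irrational), and any factorization into two quadratics over Q would force √(5382) ∈ Q (pairing opposite roots) or √69, √78 ∈ Q (other pairings), all impossible. Hence [Q(γ):Q] = 4 = [Q(√69, √78):Q], so Q(γ) = Q(√69, √78).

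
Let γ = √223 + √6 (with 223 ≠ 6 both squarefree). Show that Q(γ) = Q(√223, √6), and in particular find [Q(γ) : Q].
[Q(γ) : Q] = 4 (equivalently, Q(γ) = Q(√223, √6))

Obviously Q(γ) ⊆ Q(√223, √6), and [Q(√223, √6):Q] = 4 (since 223, 6 are distinct squarefree integers > 1 with 1338 not a perfect square). To show equality we compute the minimal polynomial of γ. From γ = √223 + √6: γ^2 = 223 + 2√(1338) + 6 = 229 + 2√(1338), so γ^2 - 229 = 2√(1338); squaring, (γ^2 - 229)^2 = 4·1338, i.e. γ^4 - 458γ^2 + 52441 - 5352 = 0, i.e. γ^4 - 458γ^2 + 47089 = 0. So γ is a root of x^4 - 458x^2 + 47089. This polynomial is irreducible over Q: it has no rational root (each ±√223 ± √6 is irrational), and any factorization into two quadratics over Q would force √(1338) ∈ Q (pairing opposite roots) or √223, √6 ∈ Q (other pairings), all impossible. Hence [Q(γ):Q] = 4 = [Q(√223, √6):Q], so Q(γ) = Q(√223, √6).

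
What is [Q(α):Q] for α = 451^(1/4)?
[Q(α):Q] = 4

α is a root of x^4 - 451. By Eisenstein's criterion at the prime p = 11 (which divides the constant term 451 but p^2 = 121 does not, since 451 is squarefree), x^4 - 451 is irreducible over Q. Hence [Q(α):Q] = 4.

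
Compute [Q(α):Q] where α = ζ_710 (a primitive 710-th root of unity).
[Q(α):Q] = 280

The minimal polynomial of ζ_710 over Q is the 710-th cyclotomic polynomial Φ_710(x), which is irreducible over Q and has degree φ(710) = 280. Hence [Q(α):Q] = φ(710) = 280.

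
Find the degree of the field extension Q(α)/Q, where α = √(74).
[Q(α):Q] = 2

[Q(α):Q] equals the degree of the minimal polynomial of α. Here α^2 = 74 and x^2 - 74 is irreducible (d = 74 is squarefree, ≠ 1, hence not a square), so deg(m_α) = 2. Thus [Q(α):Q] = 2.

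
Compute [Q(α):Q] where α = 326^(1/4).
[Q(α):Q] = 4

α is a root of x^4 - 326. By Eisenstein's criterion at the prime p = 2 (which divides the constant term 326 but p^2 = 4 does not, since 326 is squarefree), x^4 - 326 is irreducible over Q. Hence [Q(α):Q] = 4.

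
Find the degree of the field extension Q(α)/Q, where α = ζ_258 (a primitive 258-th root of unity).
[Q(α):Q] = 84

The minimal polynomial of ζ_258 over Q is the 258-th cyclotomic polynomial Φ_258(x), which is irreducible over Q and has degree φ(258) = 84. Hence [Q(α):Q] = φ(258) = 84.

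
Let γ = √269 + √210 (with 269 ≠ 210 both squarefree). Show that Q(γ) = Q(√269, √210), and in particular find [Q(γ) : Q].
[Q(γ) : Q] = 4 (equivalently, Q(γ) = Q(√269, √210))

Obviously Q(γ) ⊆ Q(√269, √210), and [Q(√269, √210):Q] = 4 (since 269, 210 are distinct squarefree integers > 1 with 56490 not a perfect square). To show equality we compute the minimal polynomial of γ. From γ = √269 + √210: γ^2 = 269 + 2√(56490) + 210 = 479 + 2√(56490), so γ^2 - 479 = 2√(56490); squaring, (γ^2 - 479)^2 = 4·56490, i.e. γ^4 - 958γ^2 + 229441 - 225960 = 0, i.e. γ^4 - 958γ^2 + 3481 = 0. So γ is a root of x^4 - 958x^2 + 3481. This polynomial is irreducible over Q: it has no rational root (each ±√269 ± √210 is irrational), and any factorization into two quadratics over Q would force √(56490) ∈ Q (pairing opposite roots) or √269, √210 ∈ Q (other pairings), all impossible. Hence [Q(γ):Q] = 4 = [Q(√269, √210):Q], so Q(γ) = Q(√269, √210).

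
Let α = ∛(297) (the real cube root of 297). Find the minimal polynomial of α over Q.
m_α(x) = x^3 - 297

α satisfies α^3 = 297, so x^3 - 297 annihilates α. By the rational root test, a rational root p/q (in lowest terms) of x^3 - 297 would satisfy p^3 = 297 q^3, forcing q = 1 and p^3 = 297; but 297 is not a perfect cube, contradiction. A monic cubic over Q with no rational root is irreducible (any nontrivial factorization would include a linear factor). Hence x^3 - 297 is the minimal polynomial of α, and in particular [Q(α):Q] = 3.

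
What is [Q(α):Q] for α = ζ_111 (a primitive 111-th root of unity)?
[Q(α):Q] = 72

The minimal polynomial of ζ_111 over Q is the 111-th cyclotomic polynomial Φ_111(x), which is irreducible over Q and has degree φ(111) = 72. Hence [Q(α):Q] = φ(111) = 72.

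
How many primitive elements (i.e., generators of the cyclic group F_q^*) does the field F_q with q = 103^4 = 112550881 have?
There are φ(112550880) = 26050560 primitive elements

F_q^* is cyclic of order q - 1 = 112550880. A cyclic group of order m has exactly φ(m) generators. Here m = 112550880 = 2^5 · 3 · 5 · 13 · 17 · 1061, so the number of primitive elements is φ(112550880) = 26050560.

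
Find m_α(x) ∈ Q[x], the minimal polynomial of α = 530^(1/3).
m_α(x) = x^3 - 530

α satisfies α^3 = 530, so x^3 - 530 annihilates α. By the rational root test, a rational root p/q (in lowest terms) of x^3 - 530 would satisfy p^3 = 530 q^3, forcing q = 1 and p^3 = 530; but 530 is not a perfect cube, contradiction. A monic cubic over Q with no rational root is irreducible (any nontrivial factorization would include a linear factor). Hence x^3 - 530 is the minimal polynomial of α, and in particular [Q(α):Q] = 3.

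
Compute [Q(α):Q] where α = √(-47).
[Q(α):Q] = 2

[Q(α):Q] equals the degree of the minimal polynomial of α. Here α^2 = -47 and x^2 + 47 is irreducible (d = -47 is squarefree, ≠ 1, hence not a square), so deg(m_α) = 2. Thus [Q(α):Q] = 2.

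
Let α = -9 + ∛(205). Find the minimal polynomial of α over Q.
m_α(x) = x^3 + 27x^2 + 243x + 524

Set β = α + 9 = ∛(205), so β^3 = 205. Then (α + 9)^3 - 205 = 0, i.e. α is a root of g(x) = (x + 9)^3 - 205 = x^3 + 27x^2 + 243x + 524. Since g(x) = h(x + 9) where h(x) = x^3 - 205, and h is irreducible over Q (because 205 is not a perfect cube, so h has no rational root, and a monic cubic with no rational root is irreducible), g is also irreducible (irreducibility is preserved under the substitution x → x + 9). Hence m_α(x) = x^3 + 27x^2 + 243x + 524.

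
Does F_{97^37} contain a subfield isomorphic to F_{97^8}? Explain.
No: F_{97^8} is not a subfield of F_{97^37}

F_{p^m} embeds in F_{p^n} iff m | n. Here 8 ∤ 37 (since 37 = 4·8 + 5 with remainder 5 ≠ 0), so F_{97^8} is not a subfield of F_{97^37}. Equivalently: if it were, the tower law would give 8 = [F_{97^8}:F_97] dividing [F_{97^37}:F_97] = 37, contradiction.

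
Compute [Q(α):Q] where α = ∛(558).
[Q(α):Q] = 3

The minimal polynomial of α is x^3 - 558, irreducible over Q since 558 is not a perfect cube (so x^3 - 558 has no rational root). Hence [Q(α):Q] = deg(m_α) = 3.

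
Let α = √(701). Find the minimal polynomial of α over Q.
m_α(x) = x^2 - 701

α satisfies α^2 - 701 = 0, so x^2 - 701 annihilates α. Since d = 701 is squarefree and ≠ 1, it is not a perfect square in Q, so x^2 - 701 has no rational root and is therefore irreducible over Q (a degree-2 polynomial over a field is irreducible iff it has no root). Hence m_α(x) = x^2 - 701.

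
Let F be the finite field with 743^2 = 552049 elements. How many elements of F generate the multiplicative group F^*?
There are φ(552048) = 149760 primitive elements

F_q^* is cyclic of order q - 1 = 552048. A cyclic group of order m has exactly φ(m) generators. Here m = 552048 = 2^4 · 3 · 7 · 31 · 53, so the number of primitive elements is φ(552048) = 149760.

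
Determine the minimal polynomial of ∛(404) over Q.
m_α(x) = x^3 - 404

α satisfies α^3 = 404, so x^3 - 404 annihilates α. By the rational root test, a rational root p/q (in lowest terms) of x^3 - 404 would satisfy p^3 = 404 q^3, forcing q = 1 and p^3 = 404; but 404 is not a perfect cube, contradiction. A monic cubic over Q with no rational root is irreducible (any nontrivial factorization would include a linear factor). Hence x^3 - 404 is the minimal polynomial of α, and in particular [Q(α):Q] = 3.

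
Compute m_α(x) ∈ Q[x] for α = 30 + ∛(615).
m_α(x) = x^3 - 90x^2 + 2700x - 27615

Set β = α - 30 = ∛(615), so β^3 = 615. Then (α - 30)^3 - 615 = 0, i.e. α is a root of g(x) = (x - 30)^3 - 615 = x^3 - 90x^2 + 2700x - 27615. Since g(x) = h(x - 30) where h(x) = x^3 - 615, and h is irreducible over Q (because 615 is not a perfect cube, so h has no rational root, and a monic cubic with no rational root is irreducible), g is also irreducible (irreducibility is preserved under the substitution x → x - 30). Hence m_α(x) = x^3 - 90x^2 + 2700x - 27615.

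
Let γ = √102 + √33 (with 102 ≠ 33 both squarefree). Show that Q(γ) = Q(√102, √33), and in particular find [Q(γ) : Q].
[Q(γ) : Q] = 4 (equivalently, Q(γ) = Q(√102, √33))

Obviously Q(γ) ⊆ Q(√102, √33), and [Q(√102, √33):Q] = 4 (since 102, 33 are distinct squarefree integers > 1 with 3366 not a perfect square). To show equality we compute the minimal polynomial of γ. From γ = √102 + √33: γ^2 = 102 + 2√(3366) + 33 = 135 + 2√(3366), so γ^2 - 135 = 2√(3366); squaring, (γ^2 - 135)^2 = 4·3366, i.e. γ^4 - 270γ^2 + 18225 - 13464 = 0, i.e. γ^4 - 270γ^2 + 4761 = 0. So γ is a root of x^4 - 270x^2 + 4761. This polynomial is irreducible over Q: it has no rational root (each ±√102 ± √33 is irrational), and any factorization into two quadratics over Q would force √(3366) ∈ Q (pairing opposite roots) or √102, √33 ∈ Q (other pairings), all impossible. Hence [Q(γ):Q] = 4 = [Q(√102, √33):Q], so Q(γ) = Q(√102, √33).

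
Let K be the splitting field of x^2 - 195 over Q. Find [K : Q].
[K : Q] = 2

f(x) = x^2 - 195 factors as (x - √195)(x + √195). The splitting field is K = Q(√195). Since 195 is squarefree and > 1, it is not a perfect square, so x^2 - 195 is irreducible over Q and [Q(√195) : Q] = 2. Hence [K : Q] = 2.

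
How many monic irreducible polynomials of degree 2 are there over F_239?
There are 28441 monic irreducible polynomials of degree 2 over F_239

Each element of F_{239^2} that lies in no proper subfield is a root of exactly one monic irreducible of degree 2 over F_239, and each such polynomial has 2 distinct roots in F_{239^2}. By Möbius inversion the count is N_239(2) = (1/2) Σ_{d|2} μ(2/d) · 239^d = (1/2)(μ(2)·239^1 + μ(1)·239^2) = 56882/2 = 28441.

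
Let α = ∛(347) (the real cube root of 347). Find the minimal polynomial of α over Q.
m_α(x) = x^3 - 347

α satisfies α^3 = 347, so x^3 - 347 annihilates α. By the rational root test, a rational root p/q (in lowest terms) of x^3 - 347 would satisfy p^3 = 347 q^3, forcing q = 1 and p^3 = 347; but 347 is not a perfect cube, contradiction. A monic cubic over Q with no rational root is irreducible (any nontrivial factorization would include a linear factor). Hence x^3 - 347 is the minimal polynomial of α, and in particular [Q(α):Q] = 3.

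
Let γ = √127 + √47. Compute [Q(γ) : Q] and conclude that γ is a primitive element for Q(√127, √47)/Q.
[Q(γ) : Q] = 4 (equivalently, Q(γ) = Q(√127, √47))

Obviously Q(γ) ⊆ Q(√127, √47), and [Q(√127, √47):Q] = 4 (since 127, 47 are distinct squarefree integers > 1 with 5969 not a perfect square). To show equality we compute the minimal polynomial of γ. From γ = √127 + √47: γ^2 = 127 + 2√(5969) + 47 = 174 + 2√(5969), so γ^2 - 174 = 2√(5969); squaring, (γ^2 - 174)^2 = 4·5969, i.e. γ^4 - 348γ^2 + 30276 - 23876 = 0, i.e. γ^4 - 348γ^2 + 6400 = 0. So γ is a root of x^4 - 348x^2 + 6400. This polynomial is irreducible over Q: it has no rational root (each ±√127 ± √47 is irrational), and any factorization into two quadratics over Q would force √(5969) ∈ Q (pairing opposite roots) or √127, √47 ∈ Q (other pairings), all impossible. Hence [Q(γ):Q] = 4 = [Q(√127, √47):Q], so Q(γ) = Q(√127, √47).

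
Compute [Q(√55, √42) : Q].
[Q(√55, √42) : Q] = 4

[Q(√55):Q] = 2 (min poly x^2 - 55, irreducible since 55 is squarefree > 1). For the top step, suppose √42 ∈ Q(√55), say √42 = c + d√55 with c, d ∈ Q. Squaring: 42 = c^2 + 55d^2 + 2cd√55. Since √55 ∉ Q this forces 2cd = 0. If d = 0 then √42 = c ∈ Q, contradicting 42 squarefree > 1. If c = 0 then 42 = 55d^2, so 55·42 = (55d)^2 is a perfect square in Q — but 55·42 = 2310 is not a perfect square (since 55 and 42 are distinct squarefree integers). Contradiction. Hence √42 ∉ Q(√55), so x^2 - 42 stays irreducible over Q(√55) and [Q(√55, √42) : Q(√55)] = 2. By the tower law, [Q(√55, √42) : Q] = 2 · 2 = 4.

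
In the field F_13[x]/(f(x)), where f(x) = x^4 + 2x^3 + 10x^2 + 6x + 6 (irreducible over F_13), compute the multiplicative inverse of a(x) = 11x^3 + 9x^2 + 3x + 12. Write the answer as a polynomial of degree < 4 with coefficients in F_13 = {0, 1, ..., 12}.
a(x)^(-1) ≡ 4x^3 + 11x^2 + 8x + 11 (mod f(x))

Since f is irreducible over F_13, F_13[x]/(f) is a field and a(x) ≠ 0 has an inverse. Apply the extended Euclidean algorithm to f(x) and a(x) in F_13[x]: f(x) = (6x)·a(x) + (5x^2 + 12x + 6);  a(x) = (10x + 9)·(5x^2 + 12x + 6) + (4x + 10);  (5x^2 + 12x + 6) = (11x + 8)·(4x + 10) + (4). The last nonzero remainder is the constant 4 = gcd(f, a) in F_13. Back-substituting through the division chain expresses 4 = s(x)·a(x) + t(x)·f(x) with s(x) ≡ 3x^3 + 5x^2 + 6x + 5 (mod f), so (3x^3 + 5x^2 + 6x + 5)·a(x) ≡ 4 (mod f). Multiplying by 4^(-1) ≡ 10 in F_13 gives a(x)^(-1) ≡ 10·(3x^3 + 5x^2 + 6x + 5) ≡ 4x^3 + 11x^2 + 8x + 11 (mod f). Check: (11x^3 + 9x^2 + 3x + 12)·(4x^3 + 11x^2 + 8x + 11) = 5x^6 + x^5 + 4x^4 + x^3 + 8x^2 + 12x + 2 ≡ 1 (mod x^4 + 2x^3 + 10x^2 + 6x + 6).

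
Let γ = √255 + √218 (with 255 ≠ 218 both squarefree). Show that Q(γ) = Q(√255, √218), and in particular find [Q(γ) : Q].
[Q(γ) : Q] = 4 (equivalently, Q(γ) = Q(√255, √218))

Obviously Q(γ) ⊆ Q(√255, √218), and [Q(√255, √218):Q] = 4 (since 255, 218 are distinct squarefree integers > 1 with 55590 not a perfect square). To show equality we compute the minimal polynomial of γ. From γ = √255 + √218: γ^2 = 255 + 2√(55590) + 218 = 473 + 2√(55590), so γ^2 - 473 = 2√(55590); squaring, (γ^2 - 473)^2 = 4·55590, i.e. γ^4 - 946γ^2 + 223729 - 222360 = 0, i.e. γ^4 - 946γ^2 + 1369 = 0. So γ is a root of x^4 - 946x^2 + 1369. This polynomial is irreducible over Q: it has no rational root (each ±√255 ± √218 is irrational), and any factorization into two quadratics over Q would force √(55590) ∈ Q (pairing opposite roots) or √255, √218 ∈ Q (other pairings), all impossible. Hence [Q(γ):Q] = 4 = [Q(√255, √218):Q], so Q(γ) = Q(√255, √218).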